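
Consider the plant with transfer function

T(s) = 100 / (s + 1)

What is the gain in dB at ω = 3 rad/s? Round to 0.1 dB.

30.0 dB

Substitute s = j3:
Numerator: 100 = 100 + j0
Denominator: (j3) + 1 = 1 + j3
|N| = √(100² + 0²) ≈ 100, ∠N ≈ 0.00°
|D| = √(1² + 3²) ≈ 3.1623, ∠D ≈ 71.57°
|T| = 100 / 3.1623 ≈ 31.623
Gain = 20 log₁₀(31.623) ≈ 30.00 dB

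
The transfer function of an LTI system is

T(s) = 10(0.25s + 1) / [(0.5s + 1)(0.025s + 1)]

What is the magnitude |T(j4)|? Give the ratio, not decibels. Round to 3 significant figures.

At ω = 4 rad/s:
zero (1 + j4·0.25) = 1 + j1 → |·| ≈ 1.4142, ∠ ≈ 45.00°
pole (1 + j4·0.5) = 1 + j2 → |·| ≈ 2.2361, ∠ ≈ 63.43°
pole (1 + j4·0.025) = 1 + j0.1 → |·| ≈ 1.005, ∠ ≈ 5.71°
|T| = 10 · 1.4142 / (2.2361 · 1.005) ≈ 6.2929

6.29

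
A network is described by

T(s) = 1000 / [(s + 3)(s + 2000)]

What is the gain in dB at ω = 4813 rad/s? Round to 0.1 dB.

-88.0 dB

At s = jω = j4813:
pole (s+3): 3 + j4813 → |·| = √(3²+4813²) = √23164978 ≈ 4813, ∠ = arctan(4813/3) ≈ 89.96°
pole (s+2000): 2000 + j4813 → |·| = √(2000²+4813²) = √27164969 ≈ 5212, ∠ = arctan(4813/2000) ≈ 67.44°
|T| = 1000 / 2.5085e+07 ≈ 3.9864e-05
Gain = 20 log₁₀(3.9864e-05) ≈ -87.99 dB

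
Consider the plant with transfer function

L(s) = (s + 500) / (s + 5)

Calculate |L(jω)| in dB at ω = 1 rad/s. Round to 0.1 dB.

39.8 dB

Substitute s = j1:
Numerator: (j1) + 500 = 500 + j1
Denominator: (j1) + 5 = 5 + j1
|N| = √(500² + 1²) ≈ 500, ∠N ≈ 0.11°
|D| = √(5² + 1²) ≈ 5.099, ∠D ≈ 11.31°
|L| = 500 / 5.099 ≈ 98.058
Gain = 20 log₁₀(98.058) ≈ 39.83 dB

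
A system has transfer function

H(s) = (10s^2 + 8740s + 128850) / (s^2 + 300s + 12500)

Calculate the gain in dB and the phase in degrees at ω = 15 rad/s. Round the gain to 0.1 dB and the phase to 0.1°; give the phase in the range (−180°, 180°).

Substitute s = j15:
Numerator: 10(j15)^2 + 8740(j15) + 128850 = 126600 + j131100
Denominator: (j15)^2 + 300(j15) + 12500 = 12275 + j4500
|N| = √(126600² + 131100²) ≈ 1.8225e+05, ∠N ≈ 46.00°
|D| = √(12275² + 4500²) ≈ 13074, ∠D ≈ 20.13°
|H| = 1.8225e+05 / 13074 ≈ 13.94
Gain = 20 log₁₀(13.94) ≈ 22.89 dB
∠H = 46.00° − 20.13° = 25.87°

22.9 dB, 25.9°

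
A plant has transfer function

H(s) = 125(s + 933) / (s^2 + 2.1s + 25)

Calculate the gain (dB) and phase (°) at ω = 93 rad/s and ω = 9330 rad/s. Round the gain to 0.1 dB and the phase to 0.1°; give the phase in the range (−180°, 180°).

At s = jω = j93:
zero (s+933): 933 + j93 → |·| = √(933²+93²) = √879138 ≈ 937.62, ∠ = arctan(93/933) ≈ 5.69°
quadratic: (j93)² + 2.1·j93 + 25 = -8624 + j195.3 → |·| ≈ 8626.2, ∠ ≈ 178.70°
|H| = 125 · 937.62 / 8626.2 ≈ 13.587
Gain = 20 log₁₀(13.587) ≈ 22.66 dB
∠H = 5.69° − 178.70° = -173.01°

At s = jω = j9330:
zero (s+933): 933 + j9330 → |·| = √(933²+9330²) = √87919389 ≈ 9376.5, ∠ = arctan(9330/933) ≈ 84.29°
quadratic: (j9330)² + 2.1·j9330 + 25 = -87048875 + j19593 → |·| ≈ 8.7049e+07, ∠ ≈ 179.99°
|H| = 125 · 9376.5 / 8.7049e+07 ≈ 0.013464
Gain = 20 log₁₀(0.013464) ≈ -37.42 dB
∠H = 84.29° − 179.99° = -95.70°

ω = 93: 22.7 dB, -173.0°; ω = 9330: -37.4 dB, -95.7°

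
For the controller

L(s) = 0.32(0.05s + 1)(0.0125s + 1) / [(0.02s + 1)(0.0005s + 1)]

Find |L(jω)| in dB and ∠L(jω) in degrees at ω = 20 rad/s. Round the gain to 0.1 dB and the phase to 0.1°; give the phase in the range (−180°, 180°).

At ω = 20 rad/s:
zero (1 + j20·0.05) = 1 + j1 → |·| ≈ 1.4142, ∠ ≈ 45.00°
zero (1 + j20·0.0125) = 1 + j0.25 → |·| ≈ 1.0308, ∠ ≈ 14.04°
pole (1 + j20·0.02) = 1 + j0.4 → |·| ≈ 1.077, ∠ ≈ 21.80°
pole (1 + j20·0.0005) = 1 + j0.01 → |·| ≈ 1, ∠ ≈ 0.57°
|L| = 0.32 · 1.4142 · 1.0308 / (1.077 · 1) ≈ 0.43313
Gain = 20 log₁₀(0.43313) ≈ -7.27 dB
∠L = (45.00° + 14.04°) − (21.80° + 0.57°) = 36.67°

-7.3 dB, 36.7°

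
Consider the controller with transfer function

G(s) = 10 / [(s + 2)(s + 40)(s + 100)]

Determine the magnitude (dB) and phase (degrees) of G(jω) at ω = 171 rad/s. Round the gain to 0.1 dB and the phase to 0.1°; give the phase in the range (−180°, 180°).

-115.5 dB, 134.2°

At s = jω = j171:
pole (s+2): 2 + j171 → |·| = √(2²+171²) = √29245 ≈ 171.01, ∠ = arctan(171/2) ≈ 89.33°
pole (s+40): 40 + j171 → |·| = √(40²+171²) = √30841 ≈ 175.62, ∠ = arctan(171/40) ≈ 76.83°
pole (s+100): 100 + j171 → |·| = √(100²+171²) = √39241 ≈ 198.09, ∠ = arctan(171/100) ≈ 59.68°
|G| = 10 / 5.9492e+06 ≈ 1.6809e-06
Gain = 20 log₁₀(1.6809e-06) ≈ -115.49 dB
∠G = 0.00° − 225.84° = -225.84° ≡ 134.16° (principal value)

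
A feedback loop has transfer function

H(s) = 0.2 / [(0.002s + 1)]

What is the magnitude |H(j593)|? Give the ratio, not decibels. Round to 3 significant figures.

At ω = 593 rad/s:
pole (1 + j593·0.002) = 1 + j1.186 → |·| ≈ 1.5513, ∠ ≈ 49.86°
|H| = 0.2 · 1 / (1.5513) ≈ 0.12892

0.129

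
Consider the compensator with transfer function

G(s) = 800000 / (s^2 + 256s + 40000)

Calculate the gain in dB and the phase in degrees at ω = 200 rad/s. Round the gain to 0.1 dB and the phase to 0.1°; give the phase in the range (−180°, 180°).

At s = jω = j200:
quadratic: (j200)² + 256·j200 + 40000 = 0 + j51200 → |·| ≈ 51200, ∠ ≈ 90.00°
|G| = 800000 / 51200 ≈ 15.625
Gain = 20 log₁₀(15.625) ≈ 23.88 dB
∠G = 0.00° − 90.00° = -90.00°

23.9 dB, -90.0°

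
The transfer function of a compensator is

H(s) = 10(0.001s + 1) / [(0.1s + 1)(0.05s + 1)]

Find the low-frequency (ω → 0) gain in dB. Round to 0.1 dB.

20.0 dB

H(0) = 10 · 1 / 1 = 10
20 log₁₀(10) ≈ 20.00 dB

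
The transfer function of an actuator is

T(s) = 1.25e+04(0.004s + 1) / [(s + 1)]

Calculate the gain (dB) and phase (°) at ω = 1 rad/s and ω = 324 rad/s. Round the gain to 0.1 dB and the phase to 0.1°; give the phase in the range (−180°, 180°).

ω = 1: 78.9 dB, -44.8°; ω = 324: 36.0 dB, -37.5°

At ω = 1 rad/s:
zero (1 + j1·0.004) = 1 + j0.004 → |·| ≈ 1, ∠ ≈ 0.23°
pole (1 + j1·1) = 1 + j1 → |·| ≈ 1.4142, ∠ ≈ 45.00°
|T| = 1.25e+04 · 1 / (1.4142) ≈ 8838.9
Gain = 20 log₁₀(8838.9) ≈ 78.93 dB
∠T = (0.23°) − (45.00°) = -44.77°

At ω = 324 rad/s:
zero (1 + j324·0.004) = 1 + j1.296 → |·| ≈ 1.637, ∠ ≈ 52.35°
pole (1 + j324·1) = 1 + j324 → |·| ≈ 324, ∠ ≈ 89.82°
|T| = 1.25e+04 · 1.637 / (324) ≈ 63.156
Gain = 20 log₁₀(63.156) ≈ 36.01 dB
∠T = (52.35°) − (89.82°) = -37.47°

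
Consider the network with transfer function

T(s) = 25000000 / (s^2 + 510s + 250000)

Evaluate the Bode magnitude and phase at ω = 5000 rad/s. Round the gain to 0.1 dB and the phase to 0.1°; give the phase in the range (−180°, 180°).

At s = jω = j5000:
quadratic: (j5000)² + 510·j5000 + 250000 = -24750000 + j2550000 → |·| ≈ 2.4881e+07, ∠ ≈ 174.12°
|T| = 25000000 / 2.4881e+07 ≈ 1.0048
Gain = 20 log₁₀(1.0048) ≈ 0.04 dB
∠T = 0.00° − 174.12° = -174.12°

0.0 dB, -174.1°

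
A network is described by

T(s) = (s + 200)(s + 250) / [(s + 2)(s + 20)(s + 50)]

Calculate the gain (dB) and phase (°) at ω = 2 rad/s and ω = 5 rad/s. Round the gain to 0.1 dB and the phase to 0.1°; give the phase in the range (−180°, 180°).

At s = jω = j2:
zero (s+200): 200 + j2 → |·| = √(200²+2²) = √40004 ≈ 200.01, ∠ = arctan(2/200) ≈ 0.57°
zero (s+250): 250 + j2 → |·| = √(250²+2²) = √62504 ≈ 250.01, ∠ = arctan(2/250) ≈ 0.46°
pole (s+2): 2 + j2 → |·| = √(2²+2²) = √8 ≈ 2.8284, ∠ = arctan(2/2) ≈ 45.00°
pole (s+20): 20 + j2 → |·| = √(20²+2²) = √404 ≈ 20.1, ∠ = arctan(2/20) ≈ 5.71°
pole (s+50): 50 + j2 → |·| = √(50²+2²) = √2504 ≈ 50.04, ∠ = arctan(2/50) ≈ 2.29°
|T| = 1 · 50005 / 2844.8 ≈ 17.578
Gain = 20 log₁₀(17.578) ≈ 24.90 dB
∠T = 1.03° − 53.00° = -51.97°

At s = jω = j5:
zero (s+200): 200 + j5 → |·| = √(200²+5²) = √40025 ≈ 200.06, ∠ = arctan(5/200) ≈ 1.43°
zero (s+250): 250 + j5 → |·| = √(250²+5²) = √62525 ≈ 250.05, ∠ = arctan(5/250) ≈ 1.15°
pole (s+2): 2 + j5 → |·| = √(2²+5²) = √29 ≈ 5.3852, ∠ = arctan(5/2) ≈ 68.20°
pole (s+20): 20 + j5 → |·| = √(20²+5²) = √425 ≈ 20.616, ∠ = arctan(5/20) ≈ 14.04°
pole (s+50): 50 + j5 → |·| = √(50²+5²) = √2525 ≈ 50.249, ∠ = arctan(5/50) ≈ 5.71°
|T| = 1 · 50025 / 5578.7 ≈ 8.9671
Gain = 20 log₁₀(8.9671) ≈ 19.05 dB
∠T = 2.58° − 87.95° = -85.37°

ω = 2: 24.9 dB, -52.0°; ω = 5: 19.1 dB, -85.4°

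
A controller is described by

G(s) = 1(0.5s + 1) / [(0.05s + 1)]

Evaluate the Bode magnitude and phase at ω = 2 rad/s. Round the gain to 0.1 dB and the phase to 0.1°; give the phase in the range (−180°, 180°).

3.0 dB, 39.3°

At ω = 2 rad/s:
zero (1 + j2·0.5) = 1 + j1 → |·| ≈ 1.4142, ∠ ≈ 45.00°
pole (1 + j2·0.05) = 1 + j0.1 → |·| ≈ 1.005, ∠ ≈ 5.71°
|G| = 1 · 1.4142 / (1.005) ≈ 1.4072
Gain = 20 log₁₀(1.4072) ≈ 2.97 dB
∠G = (45.00°) − (5.71°) = 39.29°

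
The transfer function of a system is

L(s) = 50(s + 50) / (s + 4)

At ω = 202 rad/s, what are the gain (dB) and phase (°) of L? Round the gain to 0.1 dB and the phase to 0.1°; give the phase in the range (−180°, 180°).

At s = jω = j202:
zero (s+50): 50 + j202 → |·| = √(50²+202²) = √43304 ≈ 208.1, ∠ = arctan(202/50) ≈ 76.10°
pole (s+4): 4 + j202 → |·| = √(4²+202²) = √40820 ≈ 202.04, ∠ = arctan(202/4) ≈ 88.87°
|L| = 50 · 208.1 / 202.04 ≈ 51.5
Gain = 20 log₁₀(51.5) ≈ 34.24 dB
∠L = 76.10° − 88.87° = -12.77°

34.2 dB, -12.8°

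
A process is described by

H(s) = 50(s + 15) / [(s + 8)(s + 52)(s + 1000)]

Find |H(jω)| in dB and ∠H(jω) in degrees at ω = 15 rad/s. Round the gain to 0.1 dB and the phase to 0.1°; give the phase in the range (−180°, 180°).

-58.8 dB, -33.9°

At s = jω = j15:
zero (s+15): 15 + j15 → |·| = √(15²+15²) = √450 ≈ 21.213, ∠ = arctan(15/15) ≈ 45.00°
pole (s+8): 8 + j15 → |·| = √(8²+15²) = √289 ≈ 17, ∠ = arctan(15/8) ≈ 61.93°
pole (s+52): 52 + j15 → |·| = √(52²+15²) = √2929 ≈ 54.12, ∠ = arctan(15/52) ≈ 16.09°
pole (s+1000): 1000 + j15 → |·| = √(1000²+15²) = √1000225 ≈ 1000.1, ∠ = arctan(15/1000) ≈ 0.86°
|H| = 50 · 21.213 / 9.2013e+05 ≈ 0.0011527
Gain = 20 log₁₀(0.0011527) ≈ -58.77 dB
∠H = 45.00° − 78.88° = -33.88°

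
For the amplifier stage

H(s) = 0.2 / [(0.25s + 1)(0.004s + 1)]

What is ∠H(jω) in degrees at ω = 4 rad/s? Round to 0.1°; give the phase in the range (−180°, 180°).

-45.9°

At ω = 4 rad/s:
pole (1 + j4·0.25) = 1 + j1 → |·| ≈ 1.4142, ∠ ≈ 45.00°
pole (1 + j4·0.004) = 1 + j0.016 → |·| ≈ 1.0001, ∠ ≈ 0.92°
∠H = (0°) − (45.00° + 0.92°) = -45.92°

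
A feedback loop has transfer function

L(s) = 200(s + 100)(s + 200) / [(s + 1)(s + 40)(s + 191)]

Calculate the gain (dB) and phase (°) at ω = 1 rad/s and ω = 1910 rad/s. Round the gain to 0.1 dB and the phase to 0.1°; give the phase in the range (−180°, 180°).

At s = jω = j1:
zero (s+100): 100 + j1 → |·| = √(100²+1²) = √10001 ≈ 100, ∠ = arctan(1/100) ≈ 0.57°
zero (s+200): 200 + j1 → |·| = √(200²+1²) = √40001 ≈ 200, ∠ = arctan(1/200) ≈ 0.29°
pole (s+1): 1 + j1 → |·| = √(1²+1²) = √2 ≈ 1.4142, ∠ = arctan(1/1) ≈ 45.00°
pole (s+40): 40 + j1 → |·| = √(40²+1²) = √1601 ≈ 40.012, ∠ = arctan(1/40) ≈ 1.43°
pole (s+191): 191 + j1 → |·| = √(191²+1²) = √36482 ≈ 191, ∠ = arctan(1/191) ≈ 0.30°
|L| = 200 · 20000 / 10808 ≈ 370.1
Gain = 20 log₁₀(370.1) ≈ 51.37 dB
∠L = 0.86° − 46.73° = -45.87°

At s = jω = j1910:
zero (s+100): 100 + j1910 → |·| = √(100²+1910²) = √3658100 ≈ 1912.6, ∠ = arctan(1910/100) ≈ 87.00°
zero (s+200): 200 + j1910 → |·| = √(200²+1910²) = √3688100 ≈ 1920.4, ∠ = arctan(1910/200) ≈ 84.02°
pole (s+1): 1 + j1910 → |·| = √(1²+1910²) = √3648101 ≈ 1910, ∠ = arctan(1910/1) ≈ 89.97°
pole (s+40): 40 + j1910 → |·| = √(40²+1910²) = √3649700 ≈ 1910.4, ∠ = arctan(1910/40) ≈ 88.80°
pole (s+191): 191 + j1910 → |·| = √(191²+1910²) = √3684581 ≈ 1919.5, ∠ = arctan(1910/191) ≈ 84.29°
|L| = 200 · 3.673e+06 / 7.004e+09 ≈ 0.10488
Gain = 20 log₁₀(0.10488) ≈ -19.59 dB
∠L = 171.02° − 263.06° = -92.04°

ω = 1: 51.4 dB, -45.9°; ω = 1910: -19.6 dB, -92.0°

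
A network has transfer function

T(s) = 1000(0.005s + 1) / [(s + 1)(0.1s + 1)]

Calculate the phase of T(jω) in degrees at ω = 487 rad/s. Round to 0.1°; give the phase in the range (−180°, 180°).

-111.0°

At ω = 487 rad/s:
zero (1 + j487·0.005) = 1 + j2.435 → |·| ≈ 2.6323, ∠ ≈ 67.67°
pole (1 + j487·1) = 1 + j487 → |·| ≈ 487, ∠ ≈ 89.88°
pole (1 + j487·0.1) = 1 + j48.7 → |·| ≈ 48.71, ∠ ≈ 88.82°
∠T = (67.67°) − (89.88° + 88.82°) = -111.03°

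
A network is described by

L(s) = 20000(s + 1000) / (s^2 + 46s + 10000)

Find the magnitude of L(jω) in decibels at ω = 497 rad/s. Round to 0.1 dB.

At s = jω = j497:
zero (s+1000): 1000 + j497 → |·| = √(1000²+497²) = √1247009 ≈ 1116.7, ∠ = arctan(497/1000) ≈ 26.43°
quadratic: (j497)² + 46·j497 + 10000 = -237009 + j22862 → |·| ≈ 2.3811e+05, ∠ ≈ 174.49°
|L| = 20000 · 1116.7 / 2.3811e+05 ≈ 93.797
Gain = 20 log₁₀(93.797) ≈ 39.44 dB

39.4 dB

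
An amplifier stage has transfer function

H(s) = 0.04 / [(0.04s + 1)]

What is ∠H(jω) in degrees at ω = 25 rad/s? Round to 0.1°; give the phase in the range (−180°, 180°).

At ω = 25 rad/s:
pole (1 + j25·0.04) = 1 + j1 → |·| ≈ 1.4142, ∠ ≈ 45.00°
∠H = (0°) − (45.00°) = -45.00°

-45.0°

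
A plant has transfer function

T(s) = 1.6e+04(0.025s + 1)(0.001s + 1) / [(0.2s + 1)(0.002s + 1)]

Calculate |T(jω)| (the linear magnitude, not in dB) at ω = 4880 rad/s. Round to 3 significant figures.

At ω = 4880 rad/s:
zero (1 + j4880·0.025) = 1 + j122 → |·| ≈ 122, ∠ ≈ 89.53°
zero (1 + j4880·0.001) = 1 + j4.88 → |·| ≈ 4.9814, ∠ ≈ 78.42°
pole (1 + j4880·0.2) = 1 + j976 → |·| ≈ 976, ∠ ≈ 89.94°
pole (1 + j4880·0.002) = 1 + j9.76 → |·| ≈ 9.8111, ∠ ≈ 84.15°
|T| = 1.6e+04 · 122 · 4.9814 / (976 · 9.8111) ≈ 1015.5

1.02e+03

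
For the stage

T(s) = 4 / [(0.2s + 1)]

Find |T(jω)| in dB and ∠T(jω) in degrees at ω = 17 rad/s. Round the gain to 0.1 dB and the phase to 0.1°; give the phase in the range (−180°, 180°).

1.1 dB, -73.6°

At ω = 17 rad/s:
pole (1 + j17·0.2) = 1 + j3.4 → |·| ≈ 3.544, ∠ ≈ 73.61°
|T| = 4 · 1 / (3.544) ≈ 1.1287
Gain = 20 log₁₀(1.1287) ≈ 1.05 dB
∠T = (0°) − (73.61°) = -73.61°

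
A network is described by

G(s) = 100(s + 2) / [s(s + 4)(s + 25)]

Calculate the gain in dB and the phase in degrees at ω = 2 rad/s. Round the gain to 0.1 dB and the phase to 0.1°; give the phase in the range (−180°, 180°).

At s = jω = j2:
zero (s+2): 2 + j2 → |·| = √(2²+2²) = √8 ≈ 2.8284, ∠ = arctan(2/2) ≈ 45.00°
pole (s+4): 4 + j2 → |·| = √(4²+2²) = √20 ≈ 4.4721, ∠ = arctan(2/4) ≈ 26.57°
pole (s+25): 25 + j2 → |·| = √(25²+2²) = √629 ≈ 25.08, ∠ = arctan(2/25) ≈ 4.57°
pole at origin: |s| = 2, ∠ = 90.00° (in denominator)
|G| = 100 · 2.8284 / 224.32 ≈ 1.2609
Gain = 20 log₁₀(1.2609) ≈ 2.01 dB
∠G = 45.00° − 121.14° = -76.14°

2.0 dB, -76.1°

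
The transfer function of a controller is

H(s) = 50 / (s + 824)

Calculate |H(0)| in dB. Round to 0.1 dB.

-24.3 dB

H(0) = 50 / 824 ≈ 0.06068
20 log₁₀(0.06068) ≈ -24.34 dB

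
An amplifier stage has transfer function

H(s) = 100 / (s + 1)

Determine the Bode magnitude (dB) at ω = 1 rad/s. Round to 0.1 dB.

37.0 dB

At s = jω = j1:
pole (s+1): 1 + j1 → |·| = √(1²+1²) = √2 ≈ 1.4142, ∠ = arctan(1/1) ≈ 45.00°
|H| = 100 / 1.4142 ≈ 70.711
Gain = 20 log₁₀(70.711) ≈ 36.99 dB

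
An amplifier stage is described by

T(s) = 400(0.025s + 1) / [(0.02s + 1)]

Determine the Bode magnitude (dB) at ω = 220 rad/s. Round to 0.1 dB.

At ω = 220 rad/s:
zero (1 + j220·0.025) = 1 + j5.5 → |·| ≈ 5.5902, ∠ ≈ 79.70°
pole (1 + j220·0.02) = 1 + j4.4 → |·| ≈ 4.5122, ∠ ≈ 77.20°
|T| = 400 · 5.5902 / (4.5122) ≈ 495.56
Gain = 20 log₁₀(495.56) ≈ 53.90 dB

53.9 dB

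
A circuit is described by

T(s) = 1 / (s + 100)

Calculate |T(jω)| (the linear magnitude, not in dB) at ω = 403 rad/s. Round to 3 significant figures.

0.00241

At s = jω = j403:
pole (s+100): 100 + j403 → |·| = √(100²+403²) = √172409 ≈ 415.22, ∠ = arctan(403/100) ≈ 76.06°
|T| = 1 / 415.22 ≈ 0.0024084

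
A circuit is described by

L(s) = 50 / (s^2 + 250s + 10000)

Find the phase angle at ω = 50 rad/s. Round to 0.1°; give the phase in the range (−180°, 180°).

-59.0°

Substitute s = j50:
Numerator: 50 = 50 + j0
Denominator: (j50)^2 + 250(j50) + 10000 = 7500 + j12500
|N| = √(50² + 0²) ≈ 50, ∠N ≈ 0.00°
|D| = √(7500² + 12500²) ≈ 14577, ∠D ≈ 59.04°
∠L = 0.00° − 59.04° = -59.04°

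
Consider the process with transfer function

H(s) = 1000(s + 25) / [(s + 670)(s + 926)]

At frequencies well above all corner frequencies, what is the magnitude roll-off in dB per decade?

Each pole contributes −20 dB/decade at high frequency; each zero contributes +20 dB/decade.
Net: 1 zero(s) − 2 pole(s) → -20 dB/decade.

-20 dB/decade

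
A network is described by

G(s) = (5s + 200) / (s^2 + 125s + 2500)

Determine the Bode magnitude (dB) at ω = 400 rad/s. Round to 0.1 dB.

Substitute s = j400:
Numerator: 5(j400) + 200 = 200 + j2000
Denominator: (j400)^2 + 125(j400) + 2500 = -157500 + j50000
|N| = √(200² + 2000²) ≈ 2010, ∠N ≈ 84.29°
|D| = √(157500² + 50000²) ≈ 1.6525e+05, ∠D ≈ 162.39°
|G| = 2010 / 1.6525e+05 ≈ 0.012163
Gain = 20 log₁₀(0.012163) ≈ -38.30 dB

-38.3 dB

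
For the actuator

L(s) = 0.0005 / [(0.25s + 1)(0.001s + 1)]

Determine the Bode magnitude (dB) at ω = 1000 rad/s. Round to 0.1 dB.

-117.0 dB

At ω = 1000 rad/s:
pole (1 + j1000·0.25) = 1 + j250 → |·| ≈ 250, ∠ ≈ 89.77°
pole (1 + j1000·0.001) = 1 + j1 → |·| ≈ 1.4142, ∠ ≈ 45.00°
|L| = 0.0005 · 1 / (250 · 1.4142) ≈ 1.4142e-06
Gain = 20 log₁₀(1.4142e-06) ≈ -116.99 dB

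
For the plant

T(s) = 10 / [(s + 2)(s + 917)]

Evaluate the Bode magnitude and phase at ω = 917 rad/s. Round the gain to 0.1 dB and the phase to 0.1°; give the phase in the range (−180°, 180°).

-101.5 dB, -134.9°

At s = jω = j917:
pole (s+2): 2 + j917 → |·| = √(2²+917²) = √840893 ≈ 917, ∠ = arctan(917/2) ≈ 89.88°
pole (s+917): 917 + j917 → |·| = √(917²+917²) = √1681778 ≈ 1296.8, ∠ = arctan(917/917) ≈ 45.00°
|T| = 10 / 1.1892e+06 ≈ 8.409e-06
Gain = 20 log₁₀(8.409e-06) ≈ -101.51 dB
∠T = 0.00° − 134.88° = -134.88°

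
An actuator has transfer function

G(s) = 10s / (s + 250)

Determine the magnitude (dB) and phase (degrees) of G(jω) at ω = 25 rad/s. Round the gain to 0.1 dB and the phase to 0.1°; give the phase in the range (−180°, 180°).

-0.0 dB, 84.3°

At s = jω = j25:
zero at origin: s = j25 → |·| = 25, ∠ = 90.00°
pole (s+250): 250 + j25 → |·| = √(250²+25²) = √63125 ≈ 251.25, ∠ = arctan(25/250) ≈ 5.71°
|G| = 10 · 25 / 251.25 ≈ 0.99502
Gain = 20 log₁₀(0.99502) ≈ -0.04 dB
∠G = 90.00° − 5.71° = 84.29°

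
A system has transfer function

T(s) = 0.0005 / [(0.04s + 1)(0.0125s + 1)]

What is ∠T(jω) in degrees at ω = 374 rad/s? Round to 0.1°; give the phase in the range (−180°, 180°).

-164.1°

At ω = 374 rad/s:
pole (1 + j374·0.04) = 1 + j14.96 → |·| ≈ 14.993, ∠ ≈ 86.18°
pole (1 + j374·0.0125) = 1 + j4.675 → |·| ≈ 4.7808, ∠ ≈ 77.93°
∠T = (0°) − (86.18° + 77.93°) = -164.11°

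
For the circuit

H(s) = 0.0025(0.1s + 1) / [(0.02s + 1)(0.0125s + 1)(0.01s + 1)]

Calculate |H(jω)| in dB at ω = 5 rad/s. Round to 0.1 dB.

-51.1 dB

At ω = 5 rad/s:
zero (1 + j5·0.1) = 1 + j0.5 → |·| ≈ 1.118, ∠ ≈ 26.57°
pole (1 + j5·0.02) = 1 + j0.1 → |·| ≈ 1.005, ∠ ≈ 5.71°
pole (1 + j5·0.0125) = 1 + j0.0625 → |·| ≈ 1.002, ∠ ≈ 3.58°
pole (1 + j5·0.01) = 1 + j0.05 → |·| ≈ 1.0012, ∠ ≈ 2.86°
|H| = 0.0025 · 1.118 / (1.005 · 1.002 · 1.0012) ≈ 0.0027722
Gain = 20 log₁₀(0.0027722) ≈ -51.14 dB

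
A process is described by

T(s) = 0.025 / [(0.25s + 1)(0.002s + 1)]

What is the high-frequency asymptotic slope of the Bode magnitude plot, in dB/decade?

-40 dB/decade

Each pole contributes −20 dB/decade at high frequency; each zero contributes +20 dB/decade.
Net: 0 zero(s) − 2 pole(s) → -40 dB/decade.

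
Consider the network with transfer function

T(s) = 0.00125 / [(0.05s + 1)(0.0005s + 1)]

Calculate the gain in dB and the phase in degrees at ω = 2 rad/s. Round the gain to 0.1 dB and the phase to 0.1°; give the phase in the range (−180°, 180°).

At ω = 2 rad/s:
pole (1 + j2·0.05) = 1 + j0.1 → |·| ≈ 1.005, ∠ ≈ 5.71°
pole (1 + j2·0.0005) = 1 + j0.001 → |·| ≈ 1, ∠ ≈ 0.06°
|T| = 0.00125 · 1 / (1.005 · 1) ≈ 0.0012438
Gain = 20 log₁₀(0.0012438) ≈ -58.10 dB
∠T = (0°) − (5.71° + 0.06°) = -5.77°

-58.1 dB, -5.8°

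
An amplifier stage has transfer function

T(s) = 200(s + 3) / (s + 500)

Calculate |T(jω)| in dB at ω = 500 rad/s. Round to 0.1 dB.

At s = jω = j500:
zero (s+3): 3 + j500 → |·| = √(3²+500²) = √250009 ≈ 500.01, ∠ = arctan(500/3) ≈ 89.66°
pole (s+500): 500 + j500 → |·| = √(500²+500²) = √500000 ≈ 707.11, ∠ = arctan(500/500) ≈ 45.00°
|T| = 200 · 500.01 / 707.11 ≈ 141.42
Gain = 20 log₁₀(141.42) ≈ 43.01 dB

43.0 dB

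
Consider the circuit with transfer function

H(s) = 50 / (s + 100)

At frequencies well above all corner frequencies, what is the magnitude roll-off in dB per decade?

Each pole contributes −20 dB/decade at high frequency; each zero contributes +20 dB/decade.
Net: 0 zero(s) − 1 pole(s) → -20 dB/decade.

-20 dB/decade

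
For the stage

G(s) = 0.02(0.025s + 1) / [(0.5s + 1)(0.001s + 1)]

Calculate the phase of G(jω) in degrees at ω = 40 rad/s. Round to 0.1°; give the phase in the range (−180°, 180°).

At ω = 40 rad/s:
zero (1 + j40·0.025) = 1 + j1 → |·| ≈ 1.4142, ∠ ≈ 45.00°
pole (1 + j40·0.5) = 1 + j20 → |·| ≈ 20.025, ∠ ≈ 87.14°
pole (1 + j40·0.001) = 1 + j0.04 → |·| ≈ 1.0008, ∠ ≈ 2.29°
∠G = (45.00°) − (87.14° + 2.29°) = -44.43°

-44.4°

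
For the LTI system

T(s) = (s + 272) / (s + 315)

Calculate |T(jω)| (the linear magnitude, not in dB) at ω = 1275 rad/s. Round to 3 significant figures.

At s = jω = j1275:
zero (s+272): 272 + j1275 → |·| = √(272²+1275²) = √1699609 ≈ 1303.7, ∠ = arctan(1275/272) ≈ 77.96°
pole (s+315): 315 + j1275 → |·| = √(315²+1275²) = √1724850 ≈ 1313.3, ∠ = arctan(1275/315) ≈ 76.12°
|T| = 1 · 1303.7 / 1313.3 ≈ 0.99269

0.993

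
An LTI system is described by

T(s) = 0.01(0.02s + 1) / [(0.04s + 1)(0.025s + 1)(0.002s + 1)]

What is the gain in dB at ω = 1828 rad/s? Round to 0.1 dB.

-90.8 dB

At ω = 1828 rad/s:
zero (1 + j1828·0.02) = 1 + j36.56 → |·| ≈ 36.574, ∠ ≈ 88.43°
pole (1 + j1828·0.04) = 1 + j73.12 → |·| ≈ 73.127, ∠ ≈ 89.22°
pole (1 + j1828·0.025) = 1 + j45.7 → |·| ≈ 45.711, ∠ ≈ 88.75°
pole (1 + j1828·0.002) = 1 + j3.656 → |·| ≈ 3.7903, ∠ ≈ 74.70°
|T| = 0.01 · 36.574 / (73.127 · 45.711 · 3.7903) ≈ 2.8867e-05
Gain = 20 log₁₀(2.8867e-05) ≈ -90.79 dB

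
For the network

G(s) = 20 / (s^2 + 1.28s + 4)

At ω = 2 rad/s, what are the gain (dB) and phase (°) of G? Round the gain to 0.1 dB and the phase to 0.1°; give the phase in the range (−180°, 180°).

At s = jω = j2:
quadratic: (j2)² + 1.28·j2 + 4 = 0 + j2.56 → |·| ≈ 2.56, ∠ ≈ 90.00°
|G| = 20 / 2.56 ≈ 7.8125
Gain = 20 log₁₀(7.8125) ≈ 17.86 dB
∠G = 0.00° − 90.00° = -90.00°

17.9 dB, -90.0°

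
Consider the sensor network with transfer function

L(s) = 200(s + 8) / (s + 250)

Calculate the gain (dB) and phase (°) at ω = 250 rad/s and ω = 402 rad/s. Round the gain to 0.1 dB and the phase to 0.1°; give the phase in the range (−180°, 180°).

At s = jω = j250:
zero (s+8): 8 + j250 → |·| = √(8²+250²) = √62564 ≈ 250.13, ∠ = arctan(250/8) ≈ 88.17°
pole (s+250): 250 + j250 → |·| = √(250²+250²) = √125000 ≈ 353.55, ∠ = arctan(250/250) ≈ 45.00°
|L| = 200 · 250.13 / 353.55 ≈ 141.5
Gain = 20 log₁₀(141.5) ≈ 43.02 dB
∠L = 88.17° − 45.00° = 43.17°

At s = jω = j402:
zero (s+8): 8 + j402 → |·| = √(8²+402²) = √161668 ≈ 402.08, ∠ = arctan(402/8) ≈ 88.86°
pole (s+250): 250 + j402 → |·| = √(250²+402²) = √224104 ≈ 473.4, ∠ = arctan(402/250) ≈ 58.12°
|L| = 200 · 402.08 / 473.4 ≈ 169.87
Gain = 20 log₁₀(169.87) ≈ 44.60 dB
∠L = 88.86° − 58.12° = 30.74°

ω = 250: 43.0 dB, 43.2°; ω = 402: 44.6 dB, 30.7°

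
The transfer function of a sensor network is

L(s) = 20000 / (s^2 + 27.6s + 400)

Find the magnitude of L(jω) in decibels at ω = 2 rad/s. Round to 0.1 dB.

34.0 dB

At s = jω = j2:
quadratic: (j2)² + 27.6·j2 + 400 = 396 + j55.2 → |·| ≈ 399.83, ∠ ≈ 7.94°
|L| = 20000 / 399.83 ≈ 50.021
Gain = 20 log₁₀(50.021) ≈ 33.98 dB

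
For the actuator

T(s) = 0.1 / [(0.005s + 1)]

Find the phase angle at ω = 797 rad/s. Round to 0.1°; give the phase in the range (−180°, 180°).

-75.9°

At ω = 797 rad/s:
pole (1 + j797·0.005) = 1 + j3.985 → |·| ≈ 4.1086, ∠ ≈ 75.91°
∠T = (0°) − (75.91°) = -75.91°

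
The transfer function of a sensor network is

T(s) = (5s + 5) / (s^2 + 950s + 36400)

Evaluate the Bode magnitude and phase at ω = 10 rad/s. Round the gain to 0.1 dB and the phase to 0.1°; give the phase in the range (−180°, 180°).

Substitute s = j10:
Numerator: 5(j10) + 5 = 5 + j50
Denominator: (j10)^2 + 950(j10) + 36400 = 36300 + j9500
|N| = √(5² + 50²) ≈ 50.249, ∠N ≈ 84.29°
|D| = √(36300² + 9500²) ≈ 37523, ∠D ≈ 14.67°
|T| = 50.249 / 37523 ≈ 0.0013392
Gain = 20 log₁₀(0.0013392) ≈ -57.46 dB
∠T = 84.29° − 14.67° = 69.62°

-57.5 dB, 69.6°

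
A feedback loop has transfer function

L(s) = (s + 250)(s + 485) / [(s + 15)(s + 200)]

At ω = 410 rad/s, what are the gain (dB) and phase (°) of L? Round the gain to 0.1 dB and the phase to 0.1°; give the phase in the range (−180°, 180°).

4.2 dB, -53.1°

At s = jω = j410:
zero (s+250): 250 + j410 → |·| = √(250²+410²) = √230600 ≈ 480.21, ∠ = arctan(410/250) ≈ 58.63°
zero (s+485): 485 + j410 → |·| = √(485²+410²) = √403325 ≈ 635.08, ∠ = arctan(410/485) ≈ 40.21°
pole (s+15): 15 + j410 → |·| = √(15²+410²) = √168325 ≈ 410.27, ∠ = arctan(410/15) ≈ 87.90°
pole (s+200): 200 + j410 → |·| = √(200²+410²) = √208100 ≈ 456.18, ∠ = arctan(410/200) ≈ 64.00°
|L| = 1 · 3.0497e+05 / 1.8716e+05 ≈ 1.6295
Gain = 20 log₁₀(1.6295) ≈ 4.24 dB
∠L = 98.84° − 151.90° = -53.06°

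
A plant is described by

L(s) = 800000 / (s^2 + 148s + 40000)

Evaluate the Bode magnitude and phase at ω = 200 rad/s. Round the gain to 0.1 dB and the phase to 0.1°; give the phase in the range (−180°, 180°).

At s = jω = j200:
quadratic: (j200)² + 148·j200 + 40000 = 0 + j29600 → |·| ≈ 29600, ∠ ≈ 90.00°
|L| = 800000 / 29600 ≈ 27.027
Gain = 20 log₁₀(27.027) ≈ 28.64 dB
∠L = 0.00° − 90.00° = -90.00°

28.6 dB, -90.0°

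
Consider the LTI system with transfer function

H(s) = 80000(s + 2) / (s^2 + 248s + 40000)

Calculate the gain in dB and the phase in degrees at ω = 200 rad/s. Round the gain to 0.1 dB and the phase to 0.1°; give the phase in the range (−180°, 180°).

50.2 dB, -0.6°

At s = jω = j200:
zero (s+2): 2 + j200 → |·| = √(2²+200²) = √40004 ≈ 200.01, ∠ = arctan(200/2) ≈ 89.43°
quadratic: (j200)² + 248·j200 + 40000 = 0 + j49600 → |·| ≈ 49600, ∠ ≈ 90.00°
|H| = 80000 · 200.01 / 49600 ≈ 322.6
Gain = 20 log₁₀(322.6) ≈ 50.17 dB
∠H = 89.43° − 90.00° = -0.57°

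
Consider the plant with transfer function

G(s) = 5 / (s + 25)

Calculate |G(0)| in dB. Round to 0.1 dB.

-14.0 dB

G(0) = 5 / 25 = 0.2
20 log₁₀(0.2) ≈ -13.98 dB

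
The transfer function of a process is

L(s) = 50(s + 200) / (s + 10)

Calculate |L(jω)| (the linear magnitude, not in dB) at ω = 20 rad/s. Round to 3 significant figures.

At s = jω = j20:
zero (s+200): 200 + j20 → |·| = √(200²+20²) = √40400 ≈ 201, ∠ = arctan(20/200) ≈ 5.71°
pole (s+10): 10 + j20 → |·| = √(10²+20²) = √500 ≈ 22.361, ∠ = arctan(20/10) ≈ 63.43°
|L| = 50 · 201 / 22.361 ≈ 449.44

449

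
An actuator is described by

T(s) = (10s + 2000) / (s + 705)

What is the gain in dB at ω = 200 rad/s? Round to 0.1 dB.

11.7 dB

Substitute s = j200:
Numerator: 10(j200) + 2000 = 2000 + j2000
Denominator: (j200) + 705 = 705 + j200
|N| = √(2000² + 2000²) ≈ 2828.4, ∠N ≈ 45.00°
|D| = √(705² + 200²) ≈ 732.82, ∠D ≈ 15.84°
|T| = 2828.4 / 732.82 ≈ 3.8596
Gain = 20 log₁₀(3.8596) ≈ 11.73 dB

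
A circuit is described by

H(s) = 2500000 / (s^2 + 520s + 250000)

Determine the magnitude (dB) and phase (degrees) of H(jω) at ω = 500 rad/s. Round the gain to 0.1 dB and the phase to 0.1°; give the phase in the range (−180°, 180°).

At s = jω = j500:
quadratic: (j500)² + 520·j500 + 250000 = 0 + j260000 → |·| ≈ 2.6e+05, ∠ ≈ 90.00°
|H| = 2500000 / 2.6e+05 ≈ 9.6154
Gain = 20 log₁₀(9.6154) ≈ 19.66 dB
∠H = 0.00° − 90.00° = -90.00°

19.7 dB, -90.0°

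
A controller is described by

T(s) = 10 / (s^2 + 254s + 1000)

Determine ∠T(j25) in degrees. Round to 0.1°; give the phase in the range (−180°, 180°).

Substitute s = j25:
Numerator: 10 = 10 + j0
Denominator: (j25)^2 + 254(j25) + 1000 = 375 + j6350
|N| = √(10² + 0²) ≈ 10, ∠N ≈ 0.00°
|D| = √(375² + 6350²) ≈ 6361.1, ∠D ≈ 86.62°
∠T = 0.00° − 86.62° = -86.62°

-86.6°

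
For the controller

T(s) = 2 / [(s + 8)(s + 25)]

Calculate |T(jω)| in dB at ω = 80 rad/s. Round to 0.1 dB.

-70.6 dB

At s = jω = j80:
pole (s+8): 8 + j80 → |·| = √(8²+80²) = √6464 ≈ 80.399, ∠ = arctan(80/8) ≈ 84.29°
pole (s+25): 25 + j80 → |·| = √(25²+80²) = √7025 ≈ 83.815, ∠ = arctan(80/25) ≈ 72.65°
|T| = 2 / 6738.6 ≈ 0.0002968
Gain = 20 log₁₀(0.0002968) ≈ -70.55 dB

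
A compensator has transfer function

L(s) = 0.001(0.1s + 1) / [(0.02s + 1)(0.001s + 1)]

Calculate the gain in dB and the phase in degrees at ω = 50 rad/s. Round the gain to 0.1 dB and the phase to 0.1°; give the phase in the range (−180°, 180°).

At ω = 50 rad/s:
zero (1 + j50·0.1) = 1 + j5 → |·| ≈ 5.099, ∠ ≈ 78.69°
pole (1 + j50·0.02) = 1 + j1 → |·| ≈ 1.4142, ∠ ≈ 45.00°
pole (1 + j50·0.001) = 1 + j0.05 → |·| ≈ 1.0012, ∠ ≈ 2.86°
|L| = 0.001 · 5.099 / (1.4142 · 1.0012) ≈ 0.0036013
Gain = 20 log₁₀(0.0036013) ≈ -48.87 dB
∠L = (78.69°) − (45.00° + 2.86°) = 30.83°

-48.9 dB, 30.8°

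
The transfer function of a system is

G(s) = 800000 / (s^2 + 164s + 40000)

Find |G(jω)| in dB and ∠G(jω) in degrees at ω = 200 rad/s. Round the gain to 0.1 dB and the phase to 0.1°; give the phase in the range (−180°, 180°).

27.7 dB, -90.0°

At s = jω = j200:
quadratic: (j200)² + 164·j200 + 40000 = 0 + j32800 → |·| ≈ 32800, ∠ ≈ 90.00°
|G| = 800000 / 32800 ≈ 24.39
Gain = 20 log₁₀(24.39) ≈ 27.74 dB
∠G = 0.00° − 90.00° = -90.00°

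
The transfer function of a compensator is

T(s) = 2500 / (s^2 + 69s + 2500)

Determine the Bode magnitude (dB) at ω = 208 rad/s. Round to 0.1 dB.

At s = jω = j208:
quadratic: (j208)² + 69·j208 + 2500 = -40764 + j14352 → |·| ≈ 43217, ∠ ≈ 160.60°
|T| = 2500 / 43217 ≈ 0.057848
Gain = 20 log₁₀(0.057848) ≈ -24.75 dB

-24.8 dB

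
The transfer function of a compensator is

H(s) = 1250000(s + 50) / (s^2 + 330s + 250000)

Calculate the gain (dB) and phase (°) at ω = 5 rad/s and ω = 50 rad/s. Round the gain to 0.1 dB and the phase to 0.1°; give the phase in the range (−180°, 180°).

At s = jω = j5:
zero (s+50): 50 + j5 → |·| = √(50²+5²) = √2525 ≈ 50.249, ∠ = arctan(5/50) ≈ 5.71°
quadratic: (j5)² + 330·j5 + 250000 = 249975 + j1650 → |·| ≈ 2.4998e+05, ∠ ≈ 0.38°
|H| = 1250000 · 50.249 / 2.4998e+05 ≈ 251.27
Gain = 20 log₁₀(251.27) ≈ 48.00 dB
∠H = 5.71° − 0.38° = 5.33°

At s = jω = j50:
zero (s+50): 50 + j50 → |·| = √(50²+50²) = √5000 ≈ 70.711, ∠ = arctan(50/50) ≈ 45.00°
quadratic: (j50)² + 330·j50 + 250000 = 247500 + j16500 → |·| ≈ 2.4805e+05, ∠ ≈ 3.81°
|H| = 1250000 · 70.711 / 2.4805e+05 ≈ 356.33
Gain = 20 log₁₀(356.33) ≈ 51.04 dB
∠H = 45.00° − 3.81° = 41.19°

ω = 5: 48.0 dB, 5.3°; ω = 50: 51.0 dB, 41.2°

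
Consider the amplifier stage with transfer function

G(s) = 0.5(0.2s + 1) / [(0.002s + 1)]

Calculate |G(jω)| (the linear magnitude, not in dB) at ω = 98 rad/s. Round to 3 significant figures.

At ω = 98 rad/s:
zero (1 + j98·0.2) = 1 + j19.6 → |·| ≈ 19.625, ∠ ≈ 87.08°
pole (1 + j98·0.002) = 1 + j0.196 → |·| ≈ 1.019, ∠ ≈ 11.09°
|G| = 0.5 · 19.625 / (1.019) ≈ 9.6295

9.63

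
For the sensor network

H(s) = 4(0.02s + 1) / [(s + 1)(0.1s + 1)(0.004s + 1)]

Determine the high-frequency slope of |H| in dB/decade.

-40 dB/decade

Each pole contributes −20 dB/decade at high frequency; each zero contributes +20 dB/decade.
Net: 1 zero(s) − 3 pole(s) → -40 dB/decade.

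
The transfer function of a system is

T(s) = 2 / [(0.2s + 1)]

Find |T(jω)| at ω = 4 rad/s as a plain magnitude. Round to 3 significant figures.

At ω = 4 rad/s:
pole (1 + j4·0.2) = 1 + j0.8 → |·| ≈ 1.2806, ∠ ≈ 38.66°
|T| = 2 · 1 / (1.2806) ≈ 1.5618

1.56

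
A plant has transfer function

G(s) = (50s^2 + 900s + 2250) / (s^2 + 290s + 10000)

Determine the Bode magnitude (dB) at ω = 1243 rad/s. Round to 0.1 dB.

33.8 dB

Substitute s = j1243:
Numerator: 50(j1243)^2 + 900(j1243) + 2250 = -77250200 + j1118700
Denominator: (j1243)^2 + 290(j1243) + 10000 = -1535049 + j360470
|N| = √(77250200² + 1118700²) ≈ 7.7258e+07, ∠N ≈ 179.17°
|D| = √(1535049² + 360470²) ≈ 1.5768e+06, ∠D ≈ 166.78°
|G| = 7.7258e+07 / 1.5768e+06 ≈ 48.997
Gain = 20 log₁₀(48.997) ≈ 33.80 dB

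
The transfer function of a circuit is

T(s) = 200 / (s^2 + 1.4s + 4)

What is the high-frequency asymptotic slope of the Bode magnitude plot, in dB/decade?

Each pole contributes −20 dB/decade at high frequency; each zero contributes +20 dB/decade.
Net: 0 zero(s) − 2 pole(s) → -40 dB/decade.

-40 dB/decade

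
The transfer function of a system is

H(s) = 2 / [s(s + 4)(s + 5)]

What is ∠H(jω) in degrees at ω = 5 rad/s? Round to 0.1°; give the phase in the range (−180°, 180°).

173.7°

At s = jω = j5:
pole (s+4): 4 + j5 → |·| = √(4²+5²) = √41 ≈ 6.4031, ∠ = arctan(5/4) ≈ 51.34°
pole (s+5): 5 + j5 → |·| = √(5²+5²) = √50 ≈ 7.0711, ∠ = arctan(5/5) ≈ 45.00°
pole at origin: |s| = 5, ∠ = 90.00° (in denominator)
∠H = 0.00° − 186.34° = -186.34° ≡ 173.66° (principal value)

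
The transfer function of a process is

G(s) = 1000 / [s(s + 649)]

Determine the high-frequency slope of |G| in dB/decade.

Each pole contributes −20 dB/decade at high frequency; each zero contributes +20 dB/decade.
Net: 0 zero(s) − 2 pole(s) → -40 dB/decade.

-40 dB/decade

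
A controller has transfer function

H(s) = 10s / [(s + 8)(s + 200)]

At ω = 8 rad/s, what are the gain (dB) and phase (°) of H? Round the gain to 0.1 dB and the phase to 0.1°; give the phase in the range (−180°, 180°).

At s = jω = j8:
zero at origin: s = j8 → |·| = 8, ∠ = 90.00°
pole (s+8): 8 + j8 → |·| = √(8²+8²) = √128 ≈ 11.314, ∠ = arctan(8/8) ≈ 45.00°
pole (s+200): 200 + j8 → |·| = √(200²+8²) = √40064 ≈ 200.16, ∠ = arctan(8/200) ≈ 2.29°
|H| = 10 · 8 / 2264.6 ≈ 0.035326
Gain = 20 log₁₀(0.035326) ≈ -29.04 dB
∠H = 90.00° − 47.29° = 42.71°

-29.0 dB, 42.7°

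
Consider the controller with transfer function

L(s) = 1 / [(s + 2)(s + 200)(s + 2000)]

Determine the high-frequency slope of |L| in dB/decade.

Each pole contributes −20 dB/decade at high frequency; each zero contributes +20 dB/decade.
Net: 0 zero(s) − 3 pole(s) → -60 dB/decade.

-60 dB/decade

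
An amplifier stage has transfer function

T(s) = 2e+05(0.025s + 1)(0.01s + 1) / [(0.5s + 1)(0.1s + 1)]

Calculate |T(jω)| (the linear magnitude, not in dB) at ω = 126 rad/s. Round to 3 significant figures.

At ω = 126 rad/s:
zero (1 + j126·0.025) = 1 + j3.15 → |·| ≈ 3.3049, ∠ ≈ 72.39°
zero (1 + j126·0.01) = 1 + j1.26 → |·| ≈ 1.6086, ∠ ≈ 51.56°
pole (1 + j126·0.5) = 1 + j63 → |·| ≈ 63.008, ∠ ≈ 89.09°
pole (1 + j126·0.1) = 1 + j12.6 → |·| ≈ 12.64, ∠ ≈ 85.46°
|T| = 2e+05 · 3.3049 · 1.6086 / (63.008 · 12.64) ≈ 1335

1.34e+03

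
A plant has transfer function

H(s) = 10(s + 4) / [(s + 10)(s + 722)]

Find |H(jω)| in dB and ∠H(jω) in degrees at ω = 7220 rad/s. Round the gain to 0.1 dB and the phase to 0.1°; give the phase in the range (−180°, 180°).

At s = jω = j7220:
zero (s+4): 4 + j7220 → |·| = √(4²+7220²) = √52128416 ≈ 7220, ∠ = arctan(7220/4) ≈ 89.97°
pole (s+10): 10 + j7220 → |·| = √(10²+7220²) = √52128500 ≈ 7220, ∠ = arctan(7220/10) ≈ 89.92°
pole (s+722): 722 + j7220 → |·| = √(722²+7220²) = √52649684 ≈ 7256, ∠ = arctan(7220/722) ≈ 84.29°
|H| = 10 · 7220 / 5.2388e+07 ≈ 0.0013782
Gain = 20 log₁₀(0.0013782) ≈ -57.21 dB
∠H = 89.97° − 174.21° = -84.24°

-57.2 dB, -84.2°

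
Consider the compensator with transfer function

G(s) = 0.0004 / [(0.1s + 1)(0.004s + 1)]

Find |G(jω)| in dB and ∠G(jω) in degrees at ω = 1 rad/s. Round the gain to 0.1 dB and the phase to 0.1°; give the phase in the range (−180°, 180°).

At ω = 1 rad/s:
pole (1 + j1·0.1) = 1 + j0.1 → |·| ≈ 1.005, ∠ ≈ 5.71°
pole (1 + j1·0.004) = 1 + j0.004 → |·| ≈ 1, ∠ ≈ 0.23°
|G| = 0.0004 · 1 / (1.005 · 1) ≈ 0.00039801
Gain = 20 log₁₀(0.00039801) ≈ -68.00 dB
∠G = (0°) − (5.71° + 0.23°) = -5.94°

-68.0 dB, -5.9°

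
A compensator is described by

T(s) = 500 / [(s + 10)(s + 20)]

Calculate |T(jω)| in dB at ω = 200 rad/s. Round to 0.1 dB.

-38.1 dB

At s = jω = j200:
pole (s+10): 10 + j200 → |·| = √(10²+200²) = √40100 ≈ 200.25, ∠ = arctan(200/10) ≈ 87.14°
pole (s+20): 20 + j200 → |·| = √(20²+200²) = √40400 ≈ 201, ∠ = arctan(200/20) ≈ 84.29°
|T| = 500 / 40250 ≈ 0.012422
Gain = 20 log₁₀(0.012422) ≈ -38.12 dB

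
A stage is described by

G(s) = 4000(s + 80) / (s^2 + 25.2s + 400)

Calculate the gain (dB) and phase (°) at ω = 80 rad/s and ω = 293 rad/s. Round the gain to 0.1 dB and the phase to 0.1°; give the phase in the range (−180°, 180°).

ω = 80: 37.1 dB, -116.4°; ω = 293: 23.0 dB, -100.3°

At s = jω = j80:
zero (s+80): 80 + j80 → |·| = √(80²+80²) = √12800 ≈ 113.14, ∠ = arctan(80/80) ≈ 45.00°
quadratic: (j80)² + 25.2·j80 + 400 = -6000 + j2016 → |·| ≈ 6329.6, ∠ ≈ 161.43°
|G| = 4000 · 113.14 / 6329.6 ≈ 71.499
Gain = 20 log₁₀(71.499) ≈ 37.09 dB
∠G = 45.00° − 161.43° = -116.43°

At s = jω = j293:
zero (s+80): 80 + j293 → |·| = √(80²+293²) = √92249 ≈ 303.73, ∠ = arctan(293/80) ≈ 74.73°
quadratic: (j293)² + 25.2·j293 + 400 = -85449 + j7383.6 → |·| ≈ 85767, ∠ ≈ 175.06°
|G| = 4000 · 303.73 / 85767 ≈ 14.165
Gain = 20 log₁₀(14.165) ≈ 23.02 dB
∠G = 74.73° − 175.06° = -100.33°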